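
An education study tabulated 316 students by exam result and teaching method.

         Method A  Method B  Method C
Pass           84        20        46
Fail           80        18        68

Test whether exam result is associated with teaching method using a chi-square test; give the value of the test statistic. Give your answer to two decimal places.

Row totals: 150, 166. Column totals: 164, 38, 114. Grand total N = 316.
Expected counts (row total × column total / N):
  Pass, Method A: 150×164/316 = 77.848
  Pass, Method B: 150×38/316 = 18.038
  Pass, Method C: 150×114/316 = 54.114
  Fail, Method A: 166×164/316 = 86.152
  Fail, Method B: 166×38/316 = 19.962
  Fail, Method C: 166×114/316 = 59.886
Contributions (O − E)²/E:
  (84 − 77.848)²/77.848 = 0.4862
  (20 − 18.038)²/18.038 = 0.2134
  (46 − 54.114)²/54.114 = 1.2166
  (80 − 86.152)²/86.152 = 0.4393
  (18 − 19.962)²/19.962 = 0.1928
  (68 − 59.886)²/59.886 = 1.0994
χ² = 0.4862 + 0.2134 + 1.2166 + 0.4393 + 0.1928 + 1.0994 = 3.65

3.65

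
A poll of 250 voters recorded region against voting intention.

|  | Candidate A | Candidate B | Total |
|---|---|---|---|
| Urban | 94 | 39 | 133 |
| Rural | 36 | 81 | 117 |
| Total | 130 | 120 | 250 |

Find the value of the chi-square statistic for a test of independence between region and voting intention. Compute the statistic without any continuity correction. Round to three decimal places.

39.716

Grand total N = 250.
Expected counts (row total × column total / N):
  Urban, Candidate A: 133×130/250 = 69.1600
  Urban, Candidate B: 133×120/250 = 63.8400
  Rural, Candidate A: 117×130/250 = 60.8400
  Rural, Candidate B: 117×120/250 = 56.1600
Contributions (O − E)²/E:
  (94 − 69.1600)²/69.1600 = 8.9217
  (39 − 63.8400)²/63.8400 = 9.6652
  (36 − 60.8400)²/60.8400 = 10.1418
  (81 − 56.1600)²/56.1600 = 10.9869
χ² = 8.9217 + 9.6652 + 10.1418 + 10.9869 = 39.716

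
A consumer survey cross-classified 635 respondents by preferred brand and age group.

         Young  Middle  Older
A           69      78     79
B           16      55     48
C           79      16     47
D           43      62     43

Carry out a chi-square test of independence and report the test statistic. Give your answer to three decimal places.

Row totals: 226, 119, 142, 148. Column totals: 207, 211, 217. Grand total N = 635.
Expected counts (row total × column total / N):
  A, Young: 226×207/635 = 73.6724
  A, Middle: 226×211/635 = 75.0961
  A, Older: 226×217/635 = 77.2315
  B, Young: 119×207/635 = 38.7921
  B, Middle: 119×211/635 = 39.5417
  B, Older: 119×217/635 = 40.6661
  C, Young: 142×207/635 = 46.2898
  C, Middle: 142×211/635 = 47.1843
  C, Older: 142×217/635 = 48.5260
  D, Young: 148×207/635 = 48.2457
  D, Middle: 148×211/635 = 49.1780
  D, Older: 148×217/635 = 50.5764
Contributions (O − E)²/E:
  (69 − 73.6724)²/73.6724 = 0.2963
  (78 − 75.0961)²/75.0961 = 0.1123
  (79 − 77.2315)²/77.2315 = 0.0405
  (16 − 38.7921)²/38.7921 = 13.3914
  (55 − 39.5417)²/39.5417 = 6.0432
  (48 − 40.6661)²/40.6661 = 1.3226
  (79 − 46.2898)²/46.2898 = 23.1143
  (16 − 47.1843)²/47.1843 = 20.6098
  (47 − 48.5260)²/48.5260 = 0.0480
  (43 − 48.2457)²/48.2457 = 0.5704
  (62 − 49.1780)²/49.1780 = 3.3430
  (43 − 50.5764)²/50.5764 = 1.1350
χ² = 0.2963 + 0.1123 + 0.0405 + 13.3914 + 6.0432 + 1.3226 + 23.1143 + 20.6098 + 0.0480 + 0.5704 + 3.3430 + 1.1350 = 70.027

70.027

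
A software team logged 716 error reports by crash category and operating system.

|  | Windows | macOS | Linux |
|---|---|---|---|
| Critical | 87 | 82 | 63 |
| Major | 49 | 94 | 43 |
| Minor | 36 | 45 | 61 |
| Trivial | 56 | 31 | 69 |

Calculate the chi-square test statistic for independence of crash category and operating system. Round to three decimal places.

Row totals: 232, 186, 142, 156. Column totals: 228, 252, 236. Grand total N = 716.
Expected counts (row total × column total / N):
  Critical, Windows: 232×228/716 = 73.8771
  Critical, macOS: 232×252/716 = 81.6536
  Critical, Linux: 232×236/716 = 76.4693
  Major, Windows: 186×228/716 = 59.2291
  Major, macOS: 186×252/716 = 65.4637
  Major, Linux: 186×236/716 = 61.3073
  Minor, Windows: 142×228/716 = 45.2179
  Minor, macOS: 142×252/716 = 49.9777
  Minor, Linux: 142×236/716 = 46.8045
  Trivial, Windows: 156×228/716 = 49.6760
  Trivial, macOS: 156×252/716 = 54.9050
  Trivial, Linux: 156×236/716 = 51.4190
Contributions (O − E)²/E:
  (87 − 73.8771)²/73.8771 = 2.3310
  (82 − 81.6536)²/81.6536 = 0.0015
  (63 − 76.4693)²/76.4693 = 2.3725
  (49 − 59.2291)²/59.2291 = 1.7666
  (94 − 65.4637)²/65.4637 = 12.4393
  (43 − 61.3073)²/61.3073 = 5.4668
  (36 − 45.2179)²/45.2179 = 1.8791
  (45 − 49.9777)²/49.9777 = 0.4958
  (61 − 46.8045)²/46.8045 = 4.3054
  (56 − 49.6760)²/49.6760 = 0.8051
  (31 − 54.9050)²/54.9050 = 10.4080
  (69 − 51.4190)²/51.4190 = 6.0112
χ² = 2.3310 + 0.0015 + 2.3725 + 1.7666 + 12.4393 + 5.4668 + 1.8791 + 0.4958 + 4.3054 + 0.8051 + 10.4080 + 6.0112 = 48.282

48.282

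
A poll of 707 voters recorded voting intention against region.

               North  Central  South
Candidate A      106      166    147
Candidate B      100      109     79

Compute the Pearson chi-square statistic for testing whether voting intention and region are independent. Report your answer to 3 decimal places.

8.467

Row totals: 419, 288. Column totals: 206, 275, 226. Grand total N = 707.
Expected counts (row total × column total / N):
  Candidate A, North: 419×206/707 = 122.0849
  Candidate A, Central: 419×275/707 = 162.9774
  Candidate A, South: 419×226/707 = 133.9378
  Candidate B, North: 288×206/707 = 83.9151
  Candidate B, Central: 288×275/707 = 112.0226
  Candidate B, South: 288×226/707 = 92.0622
Contributions (O − E)²/E:
  (106 − 122.0849)²/122.0849 = 2.1192
  (166 − 162.9774)²/162.9774 = 0.0561
  (147 − 133.9378)²/133.9378 = 1.2739
  (100 − 83.9151)²/83.9151 = 3.0832
  (109 − 112.0226)²/112.0226 = 0.0816
  (79 − 92.0622)²/92.0622 = 1.8533
χ² = 2.1192 + 0.0561 + 1.2739 + 3.0832 + 0.0816 + 1.8533 = 8.467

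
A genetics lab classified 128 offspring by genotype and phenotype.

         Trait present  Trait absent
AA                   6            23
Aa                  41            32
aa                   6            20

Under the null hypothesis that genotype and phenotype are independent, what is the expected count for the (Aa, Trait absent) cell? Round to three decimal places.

Row total (Aa) = 73; column total (Trait absent) = 75; grand total N = 128.
Expected count = (row total × column total) / N = 73 × 75 / 128 = 42.773.

42.773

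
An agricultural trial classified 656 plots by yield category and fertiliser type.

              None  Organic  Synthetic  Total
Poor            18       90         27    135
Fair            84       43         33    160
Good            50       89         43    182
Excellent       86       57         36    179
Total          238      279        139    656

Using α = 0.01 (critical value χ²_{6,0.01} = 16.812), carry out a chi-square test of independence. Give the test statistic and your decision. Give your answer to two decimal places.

76.89; reject H₀

Grand total N = 656.
Expected counts (row total × column total / N):
  Poor, None: 135×238/656 = 48.979
  Poor, Organic: 135×279/656 = 57.416
  Poor, Synthetic: 135×139/656 = 28.605
  Fair, None: 160×238/656 = 58.049
  Fair, Organic: 160×279/656 = 68.049
  Fair, Synthetic: 160×139/656 = 33.902
  Good, None: 182×238/656 = 66.030
  Good, Organic: 182×279/656 = 77.405
  Good, Synthetic: 182×139/656 = 38.564
  Excellent, None: 179×238/656 = 64.942
  Excellent, Organic: 179×279/656 = 76.130
  Excellent, Synthetic: 179×139/656 = 37.928
Contributions (O − E)²/E:
  (18 − 48.979)²/48.979 = 19.5941
  (90 − 57.416)²/57.416 = 18.4917
  (27 − 28.605)²/28.605 = 0.0901
  (84 − 58.049)²/58.049 = 11.6015
  (43 − 68.049)²/68.049 = 9.2206
  (33 − 33.902)²/33.902 = 0.0240
  (50 − 66.030)²/66.030 = 3.8916
  (89 − 77.405)²/77.405 = 1.7369
  (43 − 38.564)²/38.564 = 0.5103
  (86 − 64.942)²/64.942 = 6.8282
  (57 − 76.130)²/76.130 = 4.8070
  (36 − 37.928)²/37.928 = 0.0980
χ² = 19.5941 + 18.4917 + 0.0901 + 11.6015 + 9.2206 + 0.0240 + 3.8916 + 1.7369 + 0.5103 + 6.8282 + 4.8070 + 0.0980 = 76.89
df = (4−1)(3−1) = 6. Since 76.89 > 16.812, reject the null hypothesis of independence at α = 0.01.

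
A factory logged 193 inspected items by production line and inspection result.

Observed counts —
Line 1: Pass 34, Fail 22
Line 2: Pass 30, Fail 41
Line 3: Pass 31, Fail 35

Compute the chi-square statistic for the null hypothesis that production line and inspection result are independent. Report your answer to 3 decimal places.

Row totals: 56, 71, 66. Column totals: 95, 98. Grand total N = 193.
Expected counts (row total × column total / N):
  Line 1, Pass: 56×95/193 = 27.5648
  Line 1, Fail: 56×98/193 = 28.4352
  Line 2, Pass: 71×95/193 = 34.9482
  Line 2, Fail: 71×98/193 = 36.0518
  Line 3, Pass: 66×95/193 = 32.4870
  Line 3, Fail: 66×98/193 = 33.5130
Contributions (O − E)²/E:
  (34 − 27.5648)²/27.5648 = 1.5023
  (22 − 28.4352)²/28.4352 = 1.4564
  (30 − 34.9482)²/34.9482 = 0.7006
  (41 − 36.0518)²/36.0518 = 0.6792
  (31 − 32.4870)²/32.4870 = 0.0681
  (35 − 33.5130)²/33.5130 = 0.0660
χ² = 1.5023 + 1.4564 + 0.7006 + 0.6792 + 0.0681 + 0.0660 = 4.473

4.473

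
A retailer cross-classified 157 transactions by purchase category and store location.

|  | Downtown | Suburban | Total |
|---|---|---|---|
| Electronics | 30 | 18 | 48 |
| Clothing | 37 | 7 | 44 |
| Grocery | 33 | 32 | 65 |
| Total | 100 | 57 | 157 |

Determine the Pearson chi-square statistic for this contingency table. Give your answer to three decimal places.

Grand total N = 157.
Expected counts (row total × column total / N):
  Electronics, Downtown: 48×100/157 = 30.5732
  Electronics, Suburban: 48×57/157 = 17.4268
  Clothing, Downtown: 44×100/157 = 28.0255
  Clothing, Suburban: 44×57/157 = 15.9745
  Grocery, Downtown: 65×100/157 = 41.4013
  Grocery, Suburban: 65×57/157 = 23.5987
Contributions (O − E)²/E:
  (30 − 30.5732)²/30.5732 = 0.0107
  (18 − 17.4268)²/17.4268 = 0.0189
  (37 − 28.0255)²/28.0255 = 2.8739
  (7 − 15.9745)²/15.9745 = 5.0419
  (33 − 41.4013)²/41.4013 = 1.7048
  (32 − 23.5987)²/23.5987 = 2.9909
χ² = 0.0107 + 0.0189 + 2.8739 + 5.0419 + 1.7048 + 2.9909 = 12.641

12.641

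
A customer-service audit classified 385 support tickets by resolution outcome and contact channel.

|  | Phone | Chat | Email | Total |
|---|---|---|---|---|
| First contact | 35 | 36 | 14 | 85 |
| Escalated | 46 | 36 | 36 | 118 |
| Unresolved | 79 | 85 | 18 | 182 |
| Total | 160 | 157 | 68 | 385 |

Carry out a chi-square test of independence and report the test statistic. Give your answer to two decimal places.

22.33

Grand total N = 385.
Expected counts (row total × column total / N):
  First contact, Phone: 85×160/385 = 35.32468
  First contact, Chat: 85×157/385 = 34.66234
  First contact, Email: 85×68/385 = 15.01299
  Escalated, Phone: 118×160/385 = 49.03896
  Escalated, Chat: 118×157/385 = 48.11948
  Escalated, Email: 118×68/385 = 20.84156
  Unresolved, Phone: 182×160/385 = 75.63636
  Unresolved, Chat: 182×157/385 = 74.21818
  Unresolved, Email: 182×68/385 = 32.14545
Contributions (O − E)²/E:
  (35 − 35.32468)²/35.32468 = 0.0030
  (36 − 34.66234)²/34.66234 = 0.0516
  (14 − 15.01299)²/15.01299 = 0.0684
  (46 − 49.03896)²/49.03896 = 0.1883
  (36 − 48.11948)²/48.11948 = 3.0524
  (36 − 20.84156)²/20.84156 = 11.0250
  (79 − 75.63636)²/75.63636 = 0.1496
  (85 − 74.21818)²/74.21818 = 1.5663
  (18 − 32.14545)²/32.14545 = 6.2246
χ² = 0.0030 + 0.0516 + 0.0684 + 0.1883 + 3.0524 + 11.0250 + 0.1496 + 1.5663 + 6.2246 = 22.33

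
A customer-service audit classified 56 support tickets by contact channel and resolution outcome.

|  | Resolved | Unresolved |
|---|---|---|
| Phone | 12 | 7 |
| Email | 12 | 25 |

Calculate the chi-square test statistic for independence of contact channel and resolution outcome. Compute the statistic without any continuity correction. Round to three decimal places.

Row totals: 19, 37. Column totals: 24, 32. Grand total N = 56.
Expected counts (row total × column total / N):
  Phone, Resolved: 19×24/56 = 8.1429
  Phone, Unresolved: 19×32/56 = 10.8571
  Email, Resolved: 37×24/56 = 15.8571
  Email, Unresolved: 37×32/56 = 21.1429
Contributions (O − E)²/E:
  (12 − 8.1429)²/8.1429 = 1.8270
  (7 − 10.8571)²/10.8571 = 1.3703
  (12 − 15.8571)²/15.8571 = 0.9382
  (25 − 21.1429)²/21.1429 = 0.7037
χ² = 1.8270 + 1.3703 + 0.9382 + 0.7037 = 4.839

4.839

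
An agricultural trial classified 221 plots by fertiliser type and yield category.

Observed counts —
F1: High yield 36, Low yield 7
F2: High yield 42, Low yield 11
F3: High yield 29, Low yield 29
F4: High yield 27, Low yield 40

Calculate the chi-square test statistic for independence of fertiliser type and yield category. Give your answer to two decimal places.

31.65

Row totals: 43, 53, 58, 67. Column totals: 134, 87. Grand total N = 221.
Expected counts (row total × column total / N):
  F1, High yield: 43×134/221 = 26.072
  F1, Low yield: 43×87/221 = 16.928
  F2, High yield: 53×134/221 = 32.136
  F2, Low yield: 53×87/221 = 20.864
  F3, High yield: 58×134/221 = 35.167
  F3, Low yield: 58×87/221 = 22.833
  F4, High yield: 67×134/221 = 40.624
  F4, Low yield: 67×87/221 = 26.376
Contributions (O − E)²/E:
  (36 − 26.072)²/26.072 = 3.7805
  (7 − 16.928)²/16.928 = 5.8226
  (42 − 32.136)²/32.136 = 3.0277
  (11 − 20.864)²/20.864 = 4.6635
  (29 − 35.167)²/35.167 = 1.0815
  (29 − 22.833)²/22.833 = 1.6657
  (27 − 40.624)²/40.624 = 4.5691
  (40 − 26.376)²/26.376 = 7.0372
χ² = 3.7805 + 5.8226 + 3.0277 + 4.6635 + 1.0815 + 1.6657 + 4.5691 + 7.0372 = 31.65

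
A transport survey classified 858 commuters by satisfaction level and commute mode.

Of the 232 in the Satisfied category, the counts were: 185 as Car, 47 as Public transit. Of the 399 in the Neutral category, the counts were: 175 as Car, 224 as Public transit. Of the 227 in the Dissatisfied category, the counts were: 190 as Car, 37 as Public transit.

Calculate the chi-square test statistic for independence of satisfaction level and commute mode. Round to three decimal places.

Row totals: 232, 399, 227. Column totals: 550, 308. Grand total N = 858.
Expected counts (row total × column total / N):
  Satisfied, Car: 232×550/858 = 148.7179
  Satisfied, Public transit: 232×308/858 = 83.2821
  Neutral, Car: 399×550/858 = 255.7692
  Neutral, Public transit: 399×308/858 = 143.2308
  Dissatisfied, Car: 227×550/858 = 145.5128
  Dissatisfied, Public transit: 227×308/858 = 81.4872
Contributions (O − E)²/E:
  (185 − 148.7179)²/148.7179 = 8.8516
  (47 − 83.2821)²/83.2821 = 15.8064
  (175 − 255.7692)²/255.7692 = 25.5061
  (224 − 143.2308)²/143.2308 = 45.5465
  (190 − 145.5128)²/145.5128 = 13.6009
  (37 − 81.4872)²/81.4872 = 24.2874
χ² = 8.8516 + 15.8064 + 25.5061 + 45.5465 + 13.6009 + 24.2874 = 133.599

133.599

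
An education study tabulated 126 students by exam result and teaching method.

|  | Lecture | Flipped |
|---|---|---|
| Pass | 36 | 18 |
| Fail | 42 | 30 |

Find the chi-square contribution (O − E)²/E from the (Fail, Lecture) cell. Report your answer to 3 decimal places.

Row total (Fail) = 72; column total (Lecture) = 78; N = 126.
Expected count E = 72 × 78 / 126 = 44.5714.
Contribution = (O − E)²/E = (42 − 44.5714)² / 44.5714 = 0.148.

0.148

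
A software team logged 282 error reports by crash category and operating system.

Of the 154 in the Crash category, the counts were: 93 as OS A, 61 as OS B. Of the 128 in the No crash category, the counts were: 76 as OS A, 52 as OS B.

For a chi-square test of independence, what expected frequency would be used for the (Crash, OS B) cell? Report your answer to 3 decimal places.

61.709

Row total (Crash) = 154; column total (OS B) = 113; grand total N = 282.
Expected count = (row total × column total) / N = 154 × 113 / 282 = 61.709.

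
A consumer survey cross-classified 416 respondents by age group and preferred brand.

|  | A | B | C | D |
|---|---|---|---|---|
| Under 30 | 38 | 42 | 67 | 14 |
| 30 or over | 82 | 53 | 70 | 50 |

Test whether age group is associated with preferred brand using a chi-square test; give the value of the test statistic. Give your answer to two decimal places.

17.37

Row totals: 161, 255. Column totals: 120, 95, 137, 64. Grand total N = 416.
Expected counts (row total × column total / N):
  Under 30, A: 161×120/416 = 46.4423
  Under 30, B: 161×95/416 = 36.7668
  Under 30, C: 161×137/416 = 53.0216
  Under 30, D: 161×64/416 = 24.7692
  30 or over, A: 255×120/416 = 73.5577
  30 or over, B: 255×95/416 = 58.2332
  30 or over, C: 255×137/416 = 83.9784
  30 or over, D: 255×64/416 = 39.2308
Contributions (O − E)²/E:
  (38 − 46.4423)²/46.4423 = 1.5346
  (42 − 36.7668)²/36.7668 = 0.7449
  (67 − 53.0216)²/53.0216 = 3.6852
  (14 − 24.7692)²/24.7692 = 4.6823
  (82 − 73.5577)²/73.5577 = 0.9689
  (53 − 58.2332)²/58.2332 = 0.4703
  (70 − 83.9784)²/83.9784 = 2.3267
  (50 − 39.2308)²/39.2308 = 2.9562
χ² = 1.5346 + 0.7449 + 3.6852 + 4.6823 + 0.9689 + 0.4703 + 2.3267 + 2.9562 = 17.37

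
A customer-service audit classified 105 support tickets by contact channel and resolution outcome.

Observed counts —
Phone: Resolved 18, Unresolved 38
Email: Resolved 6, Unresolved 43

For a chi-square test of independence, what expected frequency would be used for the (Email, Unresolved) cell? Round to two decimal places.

37.80

Row total (Email) = 49; column total (Unresolved) = 81; grand total N = 105.
Expected count = (row total × column total) / N = 49 × 81 / 105 = 37.80.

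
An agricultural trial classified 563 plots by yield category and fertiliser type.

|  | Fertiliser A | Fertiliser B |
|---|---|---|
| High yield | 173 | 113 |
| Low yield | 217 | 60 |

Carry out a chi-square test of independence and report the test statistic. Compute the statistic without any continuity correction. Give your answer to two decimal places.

21.06

Row totals: 286, 277. Column totals: 390, 173. Grand total N = 563.
Expected counts (row total × column total / N):
  High yield, Fertiliser A: 286×390/563 = 198.117
  High yield, Fertiliser B: 286×173/563 = 87.883
  Low yield, Fertiliser A: 277×390/563 = 191.883
  Low yield, Fertiliser B: 277×173/563 = 85.117
Contributions (O − E)²/E:
  (173 − 198.117)²/198.117 = 3.1843
  (113 − 87.883)²/87.883 = 7.1784
  (217 − 191.883)²/191.883 = 3.2878
  (60 − 85.117)²/85.117 = 7.4117
χ² = 3.1843 + 7.1784 + 3.2878 + 7.4117 = 21.06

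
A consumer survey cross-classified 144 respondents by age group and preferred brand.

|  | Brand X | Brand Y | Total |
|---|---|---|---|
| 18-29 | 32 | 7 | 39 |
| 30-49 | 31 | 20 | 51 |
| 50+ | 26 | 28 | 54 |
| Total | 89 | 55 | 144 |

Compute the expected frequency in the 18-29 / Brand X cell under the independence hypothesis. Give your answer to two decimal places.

24.10

Row total (18-29) = 39; column total (Brand X) = 89; grand total N = 144.
Expected count = (row total × column total) / N = 39 × 89 / 144 = 24.10.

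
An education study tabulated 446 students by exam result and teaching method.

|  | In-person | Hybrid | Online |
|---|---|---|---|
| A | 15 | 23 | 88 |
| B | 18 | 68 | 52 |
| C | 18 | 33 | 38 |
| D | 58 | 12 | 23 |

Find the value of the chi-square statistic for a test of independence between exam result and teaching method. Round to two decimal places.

131.15

Row totals: 126, 138, 89, 93. Column totals: 109, 136, 201. Grand total N = 446.
Expected counts (row total × column total / N):
  A, In-person: 126×109/446 = 30.7937
  A, Hybrid: 126×136/446 = 38.4215
  A, Online: 126×201/446 = 56.7848
  B, In-person: 138×109/446 = 33.7265
  B, Hybrid: 138×136/446 = 42.0807
  B, Online: 138×201/446 = 62.1928
  C, In-person: 89×109/446 = 21.7511
  C, Hybrid: 89×136/446 = 27.1390
  C, Online: 89×201/446 = 40.1099
  D, In-person: 93×109/446 = 22.7287
  D, Hybrid: 93×136/446 = 28.3587
  D, Online: 93×201/446 = 41.9126
Contributions (O − E)²/E:
  (15 − 30.7937)²/30.7937 = 8.1004
  (23 − 38.4215)²/38.4215 = 6.1898
  (88 − 56.7848)²/56.7848 = 17.1593
  (18 − 33.7265)²/33.7265 = 7.3332
  (68 − 42.0807)²/42.0807 = 15.9648
  (52 − 62.1928)²/62.1928 = 1.6705
  (18 − 21.7511)²/21.7511 = 0.6469
  (33 − 27.1390)²/27.1390 = 1.2658
  (38 − 40.1099)²/40.1099 = 0.1110
  (58 − 22.7287)²/22.7287 = 54.7354
  (12 − 28.3587)²/28.3587 = 9.4365
  (23 − 41.9126)²/41.9126 = 8.5341
χ² = 8.1004 + 6.1898 + 17.1593 + 7.3332 + 15.9648 + 1.6705 + 0.6469 + 1.2658 + 0.1110 + 54.7354 + 9.4365 + 8.5341 = 131.15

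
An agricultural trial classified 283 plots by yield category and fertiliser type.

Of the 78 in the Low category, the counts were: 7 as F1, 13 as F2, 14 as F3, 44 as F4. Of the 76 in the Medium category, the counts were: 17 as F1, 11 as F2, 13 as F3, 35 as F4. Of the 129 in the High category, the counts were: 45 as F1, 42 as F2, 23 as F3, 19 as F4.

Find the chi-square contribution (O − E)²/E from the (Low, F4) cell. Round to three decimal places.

Row total (Low) = 78; column total (F4) = 98; N = 283.
Expected count E = 78 × 98 / 283 = 27.0106.
Contribution = (O − E)²/E = (44 − 27.0106)² / 27.0106 = 10.686.

10.686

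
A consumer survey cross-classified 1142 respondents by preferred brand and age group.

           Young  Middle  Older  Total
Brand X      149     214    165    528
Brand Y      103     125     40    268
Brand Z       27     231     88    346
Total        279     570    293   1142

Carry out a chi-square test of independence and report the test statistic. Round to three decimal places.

111.808

Grand total N = 1142.
Expected counts (row total × column total / N):
  Brand X, Young: 528×279/1142 = 128.9947
  Brand X, Middle: 528×570/1142 = 263.5377
  Brand X, Older: 528×293/1142 = 135.4676
  Brand Y, Young: 268×279/1142 = 65.4746
  Brand Y, Middle: 268×570/1142 = 133.7653
  Brand Y, Older: 268×293/1142 = 68.7601
  Brand Z, Young: 346×279/1142 = 84.5306
  Brand Z, Middle: 346×570/1142 = 172.6970
  Brand Z, Older: 346×293/1142 = 88.7723
Contributions (O − E)²/E:
  (149 − 128.9947)²/128.9947 = 3.1025
  (214 − 263.5377)²/263.5377 = 9.3117
  (165 − 135.4676)²/135.4676 = 6.4382
  (103 − 65.4746)²/65.4746 = 21.5069
  (125 − 133.7653)²/133.7653 = 0.5744
  (40 − 68.7601)²/68.7601 = 12.0294
  (27 − 84.5306)²/84.5306 = 39.1547
  (231 − 172.6970)²/172.6970 = 19.6833
  (88 − 88.7723)²/88.7723 = 0.0067
χ² = 3.1025 + 9.3117 + 6.4382 + 21.5069 + 0.5744 + 12.0294 + 39.1547 + 19.6833 + 0.0067 = 111.808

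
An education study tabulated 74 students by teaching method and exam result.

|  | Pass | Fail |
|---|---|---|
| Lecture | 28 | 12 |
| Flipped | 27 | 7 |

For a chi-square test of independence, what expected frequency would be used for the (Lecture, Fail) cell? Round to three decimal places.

Row total (Lecture) = 40; column total (Fail) = 19; grand total N = 74.
Expected count = (row total × column total) / N = 40 × 19 / 74 = 10.270.

10.270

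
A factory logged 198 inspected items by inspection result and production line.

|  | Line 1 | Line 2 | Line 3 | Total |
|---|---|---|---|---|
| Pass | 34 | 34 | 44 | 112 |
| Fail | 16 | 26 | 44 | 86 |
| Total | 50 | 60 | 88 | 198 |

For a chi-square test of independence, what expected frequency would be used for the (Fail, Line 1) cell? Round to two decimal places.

21.72

Row total (Fail) = 86; column total (Line 1) = 50; grand total N = 198.
Expected count = (row total × column total) / N = 86 × 50 / 198 = 21.72.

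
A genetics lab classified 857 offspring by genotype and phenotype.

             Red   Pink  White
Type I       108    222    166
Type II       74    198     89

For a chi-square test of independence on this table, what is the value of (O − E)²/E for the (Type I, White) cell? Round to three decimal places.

2.298

Row total (Type I) = 496; column total (White) = 255; N = 857.
Expected count E = 496 × 255 / 857 = 147.5846.
Contribution = (O − E)²/E = (166 − 147.5846)² / 147.5846 = 2.298.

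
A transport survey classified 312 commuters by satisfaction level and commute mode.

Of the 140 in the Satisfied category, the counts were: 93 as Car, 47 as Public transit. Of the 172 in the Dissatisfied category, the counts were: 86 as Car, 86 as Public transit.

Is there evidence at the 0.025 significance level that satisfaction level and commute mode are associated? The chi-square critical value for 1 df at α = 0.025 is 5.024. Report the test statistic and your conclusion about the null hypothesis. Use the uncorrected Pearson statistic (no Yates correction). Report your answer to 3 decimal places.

Row totals: 140, 172. Column totals: 179, 133. Grand total N = 312.
Expected counts (row total × column total / N):
  Satisfied, Car: 140×179/312 = 80.3205
  Satisfied, Public transit: 140×133/312 = 59.6795
  Dissatisfied, Car: 172×179/312 = 98.6795
  Dissatisfied, Public transit: 172×133/312 = 73.3205
Contributions (O − E)²/E:
  (93 − 80.3205)²/80.3205 = 2.0016
  (47 − 59.6795)²/59.6795 = 2.6939
  (86 − 98.6795)²/98.6795 = 1.6292
  (86 − 73.3205)²/73.3205 = 2.1927
χ² = 2.0016 + 2.6939 + 1.6292 + 2.1927 = 8.517
df = (2−1)(2−1) = 1. Since 8.517 > 5.024, reject the null hypothesis of independence at α = 0.025.

8.517; reject H₀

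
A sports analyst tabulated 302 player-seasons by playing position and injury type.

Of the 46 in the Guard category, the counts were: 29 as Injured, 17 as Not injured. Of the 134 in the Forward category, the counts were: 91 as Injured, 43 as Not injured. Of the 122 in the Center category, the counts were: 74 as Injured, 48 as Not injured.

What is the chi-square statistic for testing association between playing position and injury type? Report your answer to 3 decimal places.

Row totals: 46, 134, 122. Column totals: 194, 108. Grand total N = 302.
Expected counts (row total × column total / N):
  Guard, Injured: 46×194/302 = 29.5497
  Guard, Not injured: 46×108/302 = 16.4503
  Forward, Injured: 134×194/302 = 86.0795
  Forward, Not injured: 134×108/302 = 47.9205
  Center, Injured: 122×194/302 = 78.3709
  Center, Not injured: 122×108/302 = 43.6291
Contributions (O − E)²/E:
  (29 − 29.5497)²/29.5497 = 0.0102
  (17 − 16.4503)²/16.4503 = 0.0184
  (91 − 86.0795)²/86.0795 = 0.2813
  (43 − 47.9205)²/47.9205 = 0.5052
  (74 − 78.3709)²/78.3709 = 0.2438
  (48 − 43.6291)²/43.6291 = 0.4379
χ² = 0.0102 + 0.0184 + 0.2813 + 0.5052 + 0.2438 + 0.4379 = 1.497

1.497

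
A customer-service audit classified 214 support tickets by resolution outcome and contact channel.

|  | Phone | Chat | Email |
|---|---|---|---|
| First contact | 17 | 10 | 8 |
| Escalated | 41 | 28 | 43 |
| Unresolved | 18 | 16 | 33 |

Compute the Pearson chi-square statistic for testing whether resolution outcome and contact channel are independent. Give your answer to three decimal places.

Row totals: 35, 112, 67. Column totals: 76, 54, 84. Grand total N = 214.
Expected counts (row total × column total / N):
  First contact, Phone: 35×76/214 = 12.4299
  First contact, Chat: 35×54/214 = 8.8318
  First contact, Email: 35×84/214 = 13.7383
  Escalated, Phone: 112×76/214 = 39.7757
  Escalated, Chat: 112×54/214 = 28.2617
  Escalated, Email: 112×84/214 = 43.9626
  Unresolved, Phone: 67×76/214 = 23.7944
  Unresolved, Chat: 67×54/214 = 16.9065
  Unresolved, Email: 67×84/214 = 26.2991
Contributions (O − E)²/E:
  (17 − 12.4299)²/12.4299 = 1.6803
  (10 − 8.8318)²/8.8318 = 0.1545
  (8 − 13.7383)²/13.7383 = 2.3968
  (41 − 39.7757)²/39.7757 = 0.0377
  (28 − 28.2617)²/28.2617 = 0.0024
  (43 − 43.9626)²/43.9626 = 0.0211
  (18 − 23.7944)²/23.7944 = 1.4110
  (16 − 16.9065)²/16.9065 = 0.0486
  (33 − 26.2991)²/26.2991 = 1.7074
χ² = 1.6803 + 0.1545 + 2.3968 + 0.0377 + 0.0024 + 0.0211 + 1.4110 + 0.0486 + 1.7074 = 7.460

7.460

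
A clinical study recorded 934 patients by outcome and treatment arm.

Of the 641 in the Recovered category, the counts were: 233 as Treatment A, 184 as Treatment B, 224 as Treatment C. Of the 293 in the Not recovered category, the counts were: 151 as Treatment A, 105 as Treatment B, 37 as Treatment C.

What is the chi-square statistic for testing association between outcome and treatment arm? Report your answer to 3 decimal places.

Row totals: 641, 293. Column totals: 384, 289, 261. Grand total N = 934.
Expected counts (row total × column total / N):
  Recovered, Treatment A: 641×384/934 = 263.5375
  Recovered, Treatment B: 641×289/934 = 198.3394
  Recovered, Treatment C: 641×261/934 = 179.1231
  Not recovered, Treatment A: 293×384/934 = 120.4625
  Not recovered, Treatment B: 293×289/934 = 90.6606
  Not recovered, Treatment C: 293×261/934 = 81.8769
Contributions (O − E)²/E:
  (233 − 263.5375)²/263.5375 = 3.5385
  (184 − 198.3394)²/198.3394 = 1.0367
  (224 − 179.1231)²/179.1231 = 11.2433
  (151 − 120.4625)²/120.4625 = 7.7413
  (105 − 90.6606)²/90.6606 = 2.2680
  (37 − 81.8769)²/81.8769 = 24.5971
χ² = 3.5385 + 1.0367 + 11.2433 + 7.7413 + 2.2680 + 24.5971 = 50.425

50.425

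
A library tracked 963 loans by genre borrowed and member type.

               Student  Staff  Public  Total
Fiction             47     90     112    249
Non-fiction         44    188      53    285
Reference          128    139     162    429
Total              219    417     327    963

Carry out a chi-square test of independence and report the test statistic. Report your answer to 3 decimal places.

96.882

Grand total N = 963.
Expected counts (row total × column total / N):
  Fiction, Student: 249×219/963 = 56.6262
  Fiction, Staff: 249×417/963 = 107.8224
  Fiction, Public: 249×327/963 = 84.5514
  Non-fiction, Student: 285×219/963 = 64.8131
  Non-fiction, Staff: 285×417/963 = 123.4112
  Non-fiction, Public: 285×327/963 = 96.7757
  Reference, Student: 429×219/963 = 97.5607
  Reference, Staff: 429×417/963 = 185.7664
  Reference, Public: 429×327/963 = 145.6729
Contributions (O − E)²/E:
  (47 − 56.6262)²/56.6262 = 1.6364
  (90 − 107.8224)²/107.8224 = 2.9459
  (112 − 84.5514)²/84.5514 = 8.9109
  (44 − 64.8131)²/64.8131 = 6.6836
  (188 − 123.4112)²/123.4112 = 33.8034
  (53 − 96.7757)²/96.7757 = 19.8016
  (128 − 97.5607)²/97.5607 = 9.4972
  (139 − 185.7664)²/185.7664 = 11.7734
  (162 − 145.6729)²/145.6729 = 1.8300
χ² = 1.6364 + 2.9459 + 8.9109 + 6.6836 + 33.8034 + 19.8016 + 9.4972 + 11.7734 + 1.8300 = 96.882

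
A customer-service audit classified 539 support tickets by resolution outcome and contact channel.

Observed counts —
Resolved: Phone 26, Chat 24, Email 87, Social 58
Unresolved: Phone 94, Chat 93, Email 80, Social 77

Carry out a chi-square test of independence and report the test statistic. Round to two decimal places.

Row totals: 195, 344. Column totals: 120, 117, 167, 135. Grand total N = 539.
Expected counts (row total × column total / N):
  Resolved, Phone: 195×120/539 = 43.4137
  Resolved, Chat: 195×117/539 = 42.3284
  Resolved, Email: 195×167/539 = 60.4174
  Resolved, Social: 195×135/539 = 48.8404
  Unresolved, Phone: 344×120/539 = 76.5863
  Unresolved, Chat: 344×117/539 = 74.6716
  Unresolved, Email: 344×167/539 = 106.5826
  Unresolved, Social: 344×135/539 = 86.1596
Contributions (O − E)²/E:
  (26 − 43.4137)²/43.4137 = 6.9848
  (24 − 42.3284)²/42.3284 = 7.9363
  (87 − 60.4174)²/60.4174 = 11.6959
  (58 − 48.8404)²/48.8404 = 1.7178
  (94 − 76.5863)²/76.5863 = 3.9594
  (93 − 74.6716)²/74.6716 = 4.4988
  (80 − 106.5826)²/106.5826 = 6.6299
  (77 − 86.1596)²/86.1596 = 0.9738
χ² = 6.9848 + 7.9363 + 11.6959 + 1.7178 + 3.9594 + 4.4988 + 6.6299 + 0.9738 = 44.40

44.40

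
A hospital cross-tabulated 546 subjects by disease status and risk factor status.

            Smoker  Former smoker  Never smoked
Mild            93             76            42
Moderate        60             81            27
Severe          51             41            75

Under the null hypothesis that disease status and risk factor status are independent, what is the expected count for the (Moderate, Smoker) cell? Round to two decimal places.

62.77

Row total (Moderate) = 168; column total (Smoker) = 204; grand total N = 546.
Expected count = (row total × column total) / N = 168 × 204 / 546 = 62.77.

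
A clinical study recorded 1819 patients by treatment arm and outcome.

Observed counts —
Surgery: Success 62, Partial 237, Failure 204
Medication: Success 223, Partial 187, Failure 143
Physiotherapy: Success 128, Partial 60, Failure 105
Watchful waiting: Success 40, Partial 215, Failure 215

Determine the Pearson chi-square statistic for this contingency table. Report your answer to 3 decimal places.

251.355

Row totals: 503, 553, 293, 470. Column totals: 453, 699, 667. Grand total N = 1819.
Expected counts (row total × column total / N):
  Surgery, Success: 503×453/1819 = 125.2661
  Surgery, Partial: 503×699/1819 = 193.2914
  Surgery, Failure: 503×667/1819 = 184.4426
  Medication, Success: 553×453/1819 = 137.7180
  Medication, Partial: 553×699/1819 = 212.5052
  Medication, Failure: 553×667/1819 = 202.7768
  Physiotherapy, Success: 293×453/1819 = 72.9681
  Physiotherapy, Partial: 293×699/1819 = 112.5932
  Physiotherapy, Failure: 293×667/1819 = 107.4387
  Watchful waiting, Success: 470×453/1819 = 117.0478
  Watchful waiting, Partial: 470×699/1819 = 180.6102
  Watchful waiting, Failure: 470×667/1819 = 172.3419
Contributions (O − E)²/E:
  (62 − 125.2661)²/125.2661 = 31.9528
  (237 − 193.2914)²/193.2914 = 9.8837
  (204 − 184.4426)²/184.4426 = 2.0738
  (223 − 137.7180)²/137.7180 = 52.8110
  (187 − 212.5052)²/212.5052 = 3.0612
  (143 − 202.7768)²/202.7768 = 17.6217
  (128 − 72.9681)²/72.9681 = 41.5046
  (60 − 112.5932)²/112.5932 = 24.5667
  (105 − 107.4387)²/107.4387 = 0.0554
  (40 − 117.0478)²/117.0478 = 50.7174
  (215 − 180.6102)²/180.6102 = 6.5481
  (215 − 172.3419)²/172.3419 = 10.5587
χ² = 31.9528 + 9.8837 + 2.0738 + 52.8110 + 3.0612 + 17.6217 + 41.5046 + 24.5667 + 0.0554 + 50.7174 + 6.5481 + 10.5587 = 251.355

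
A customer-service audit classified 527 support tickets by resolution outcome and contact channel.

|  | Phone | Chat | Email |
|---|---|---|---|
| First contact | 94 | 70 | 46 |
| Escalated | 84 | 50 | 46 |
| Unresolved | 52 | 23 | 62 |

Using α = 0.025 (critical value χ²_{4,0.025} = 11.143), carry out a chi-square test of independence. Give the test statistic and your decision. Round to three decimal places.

Row totals: 210, 180, 137. Column totals: 230, 143, 154. Grand total N = 527.
Expected counts (row total × column total / N):
  First contact, Phone: 210×230/527 = 91.6509
  First contact, Chat: 210×143/527 = 56.9829
  First contact, Email: 210×154/527 = 61.3662
  Escalated, Phone: 180×230/527 = 78.5579
  Escalated, Chat: 180×143/527 = 48.8425
  Escalated, Email: 180×154/527 = 52.5996
  Unresolved, Phone: 137×230/527 = 59.7913
  Unresolved, Chat: 137×143/527 = 37.1746
  Unresolved, Email: 137×154/527 = 40.0342
Contributions (O − E)²/E:
  (94 − 91.6509)²/91.6509 = 0.0602
  (70 − 56.9829)²/56.9829 = 2.9736
  (46 − 61.3662)²/61.3662 = 3.8477
  (84 − 78.5579)²/78.5579 = 0.3770
  (50 − 48.8425)²/48.8425 = 0.0274
  (46 − 52.5996)²/52.5996 = 0.8280
  (52 − 59.7913)²/59.7913 = 1.0153
  (23 − 37.1746)²/37.1746 = 5.4047
  (62 − 40.0342)²/40.0342 = 12.0521
χ² = 0.0602 + 2.9736 + 3.8477 + 0.3770 + 0.0274 + 0.8280 + 1.0153 + 5.4047 + 12.0521 = 26.586
df = (3−1)(3−1) = 4. Since 26.586 > 11.143, reject the null hypothesis of independence at α = 0.025.

26.586; reject H₀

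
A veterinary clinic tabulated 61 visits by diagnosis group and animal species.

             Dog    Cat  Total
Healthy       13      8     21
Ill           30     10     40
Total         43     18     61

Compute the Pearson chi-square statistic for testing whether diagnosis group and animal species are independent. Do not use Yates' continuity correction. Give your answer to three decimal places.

1.135

Grand total N = 61.
Expected counts (row total × column total / N):
  Healthy, Dog: 21×43/61 = 14.8033
  Healthy, Cat: 21×18/61 = 6.1967
  Ill, Dog: 40×43/61 = 28.1967
  Ill, Cat: 40×18/61 = 11.8033
Contributions (O − E)²/E:
  (13 − 14.8033)²/14.8033 = 0.2197
  (8 − 6.1967)²/6.1967 = 0.5248
  (30 − 28.1967)²/28.1967 = 0.1153
  (10 − 11.8033)²/11.8033 = 0.2755
χ² = 0.2197 + 0.5248 + 0.1153 + 0.2755 = 1.135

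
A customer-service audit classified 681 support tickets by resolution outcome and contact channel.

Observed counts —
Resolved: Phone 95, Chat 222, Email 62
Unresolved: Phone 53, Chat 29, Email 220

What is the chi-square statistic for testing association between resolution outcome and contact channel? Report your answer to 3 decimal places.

243.250

Row totals: 379, 302. Column totals: 148, 251, 282. Grand total N = 681.
Expected counts (row total × column total / N):
  Resolved, Phone: 379×148/681 = 82.36711
  Resolved, Chat: 379×251/681 = 139.69016
  Resolved, Email: 379×282/681 = 156.94273
  Unresolved, Phone: 302×148/681 = 65.63289
  Unresolved, Chat: 302×251/681 = 111.30984
  Unresolved, Email: 302×282/681 = 125.05727
Contributions (O − E)²/E:
  (95 − 82.36711)²/82.36711 = 1.9375
  (222 − 139.69016)²/139.69016 = 48.4995
  (62 − 156.94273)²/156.94273 = 57.4357
  (53 − 65.63289)²/65.63289 = 2.4316
  (29 − 111.30984)²/111.30984 = 60.8653
  (220 − 125.05727)²/125.05727 = 72.0800
χ² = 1.9375 + 48.4995 + 57.4357 + 2.4316 + 60.8653 + 72.0800 = 243.250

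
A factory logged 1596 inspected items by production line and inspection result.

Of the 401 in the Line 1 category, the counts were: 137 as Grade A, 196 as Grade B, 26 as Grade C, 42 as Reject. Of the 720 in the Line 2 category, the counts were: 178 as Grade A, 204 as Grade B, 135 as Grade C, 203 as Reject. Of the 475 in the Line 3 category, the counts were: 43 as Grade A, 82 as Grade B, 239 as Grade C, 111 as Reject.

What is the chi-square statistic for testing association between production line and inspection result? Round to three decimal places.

Row totals: 401, 720, 475. Column totals: 358, 482, 400, 356. Grand total N = 1596.
Expected counts (row total × column total / N):
  Line 1, Grade A: 401×358/1596 = 89.94862
  Line 1, Grade B: 401×482/1596 = 121.10401
  Line 1, Grade C: 401×400/1596 = 100.50125
  Line 1, Reject: 401×356/1596 = 89.44612
  Line 2, Grade A: 720×358/1596 = 161.50376
  Line 2, Grade B: 720×482/1596 = 217.44361
  Line 2, Grade C: 720×400/1596 = 180.45113
  Line 2, Reject: 720×356/1596 = 160.60150
  Line 3, Grade A: 475×358/1596 = 106.54762
  Line 3, Grade B: 475×482/1596 = 143.45238
  Line 3, Grade C: 475×400/1596 = 119.04762
  Line 3, Reject: 475×356/1596 = 105.95238
Contributions (O − E)²/E:
  (137 − 89.94862)²/89.94862 = 24.6122
  (196 − 121.10401)²/121.10401 = 46.3189
  (26 − 100.50125)²/100.50125 = 55.2275
  (42 − 89.44612)²/89.44612 = 25.1675
  (178 − 161.50376)²/161.50376 = 1.6850
  (204 − 217.44361)²/217.44361 = 0.8312
  (135 − 180.45113)²/180.45113 = 11.4480
  (203 − 160.60150)²/160.60150 = 11.1931
  (43 − 106.54762)²/106.54762 = 37.9014
  (82 − 143.45238)²/143.45238 = 26.3251
  (239 − 119.04762)²/119.04762 = 120.8640
  (111 − 105.95238)²/105.95238 = 0.2405
χ² = 24.6122 + 46.3189 + 55.2275 + 25.1675 + 1.6850 + 0.8312 + 11.4480 + 11.1931 + 37.9014 + 26.3251 + 120.8640 + 0.2405 = 361.814

361.814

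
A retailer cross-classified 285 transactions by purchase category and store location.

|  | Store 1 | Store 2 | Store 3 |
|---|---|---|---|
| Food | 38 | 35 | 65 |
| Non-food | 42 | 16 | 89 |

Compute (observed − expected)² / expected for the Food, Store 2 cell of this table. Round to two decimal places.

4.30

Row total (Food) = 138; column total (Store 2) = 51; N = 285.
Expected count E = 138 × 51 / 285 = 24.6947.
Contribution = (O − E)²/E = (35 − 24.6947)² / 24.6947 = 4.30.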